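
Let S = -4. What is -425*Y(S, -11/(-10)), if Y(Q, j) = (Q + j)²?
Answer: -14297/4 ≈ -3574.3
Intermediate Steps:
-425*Y(S, -11/(-10)) = -425*(-4 - 11/(-10))² = -425*(-4 - 11*(-⅒))² = -425*(-4 + 11/10)² = -425*(-29/10)² = -425*841/100 = -14297/4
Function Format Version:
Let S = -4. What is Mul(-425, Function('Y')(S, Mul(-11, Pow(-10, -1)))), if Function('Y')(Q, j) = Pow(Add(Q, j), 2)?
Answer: Rational(-14297, 4) ≈ -3574.3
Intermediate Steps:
Mul(-425, Function('Y')(S, Mul(-11, Pow(-10, -1)))) = Mul(-425, Pow(Add(-4, Mul(-11, Pow(-10, -1))), 2)) = Mul(-425, Pow(Add(-4, Mul(-11, Rational(-1, 10))), 2)) = Mul(-425, Pow(Add(-4, Rational(11, 10)), 2)) = Mul(-425, Pow(Rational(-29, 10), 2)) = Mul(-425, Rational(841, 100)) = Rational(-14297, 4)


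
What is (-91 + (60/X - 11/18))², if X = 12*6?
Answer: 667489/81 ≈ 8240.6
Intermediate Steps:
X = 72
(-91 + (60/X - 11/18))² = (-91 + (60/72 - 11/18))² = (-91 + (60*(1/72) - 11*1/18))² = (-91 + (⅚ - 11/18))² = (-91 + 2/9)² = (-817/9)² = 667489/81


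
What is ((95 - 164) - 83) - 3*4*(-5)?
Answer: -92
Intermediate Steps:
((95 - 164) - 83) - 3*4*(-5) = (-69 - 83) - 12*(-5) = -152 + 60 = -92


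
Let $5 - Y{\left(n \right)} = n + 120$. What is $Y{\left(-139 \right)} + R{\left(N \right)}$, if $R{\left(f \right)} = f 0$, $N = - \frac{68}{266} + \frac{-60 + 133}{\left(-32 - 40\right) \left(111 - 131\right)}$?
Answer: $24$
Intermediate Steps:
$Y{\left(n \right)} = -115 - n$ ($Y{\left(n \right)} = 5 - \left(n + 120\right) = 5 - \left(120 + n\right) = -115 - n$)
$N = - \frac{39251}{191520}$ ($N = \left(-68\right) \frac{1}{266} + \frac{73}{\left(-72\right) \left(-20\right)} = - \frac{34}{133} + \frac{73}{1440} = - \frac{39251}{191520} \approx -0.20494$)
$R{\left(f \right)} = 0$
$Y{\left(-139 \right)} + R{\left(N \right)} = \left(-115 - -139\right) + 0 = \left(-115 + 139\right) + 0 = 24 + 0 = 24$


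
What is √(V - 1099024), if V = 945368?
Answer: 2*I*√38414 ≈ 391.99*I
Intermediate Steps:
√(V - 1099024) = √(945368 - 1099024) = √(-153656) = 2*I*√38414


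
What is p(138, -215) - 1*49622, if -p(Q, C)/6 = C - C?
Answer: -49622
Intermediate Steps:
p(Q, C) = 0 (p(Q, C) = -6*(C - C) = -6*0 = 0)
p(138, -215) - 1*49622 = 0 - 1*49622 = 0 - 49622 = -49622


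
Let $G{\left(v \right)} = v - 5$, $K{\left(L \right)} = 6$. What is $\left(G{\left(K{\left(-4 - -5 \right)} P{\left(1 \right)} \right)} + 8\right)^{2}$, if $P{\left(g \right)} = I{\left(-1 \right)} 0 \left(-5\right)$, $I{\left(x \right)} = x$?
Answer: $9$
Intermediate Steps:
$P{\left(g \right)} = 0$ ($P{\left(g \right)} = \left(-1\right) 0 \left(-5\right) = 0 \left(-5\right) = 0$)
$G{\left(v \right)} = -5 + v$
$\left(G{\left(K{\left(-4 - -5 \right)} P{\left(1 \right)} \right)} + 8\right)^{2} = \left(\left(-5 + 6 \cdot 0\right) + 8\right)^{2} = \left(\left(-5 + 0\right) + 8\right)^{2} = \left(-5 + 8\right)^{2} = 3^{2} = 9$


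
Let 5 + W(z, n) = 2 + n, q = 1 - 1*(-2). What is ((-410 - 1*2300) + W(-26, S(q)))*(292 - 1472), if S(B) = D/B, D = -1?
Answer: 9605200/3 ≈ 3.2017e+6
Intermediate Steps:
q = 3 (q = 1 + 2 = 3)
S(B) = -1/B
W(z, n) = -3 + n (W(z, n) = -5 + (2 + n) = -3 + n)
((-410 - 1*2300) + W(-26, S(q)))*(292 - 1472) = ((-410 - 1*2300) + (-3 - 1/3))*(292 - 1472) = ((-410 - 2300) + (-3 - 1*⅓))*(-1180) = (-2710 + (-3 - ⅓))*(-1180) = (-2710 - 10/3)*(-1180) = -8140/3*(-1180) = 9605200/3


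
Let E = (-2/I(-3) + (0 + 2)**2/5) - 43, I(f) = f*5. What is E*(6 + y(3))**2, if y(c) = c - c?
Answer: -7572/5 ≈ -1514.4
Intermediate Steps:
I(f) = 5*f
y(c) = 0
E = -631/15 (E = (-2/(5*(-3)) + (0 + 2)**2/5) - 43 = (-2/(-15) + 2**2*(1/5)) - 43 = (-2*(-1/15) + 4*(1/5)) - 43 = (2/15 + 4/5) - 43 = 14/15 - 43 = -631/15 ≈ -42.067)
E*(6 + y(3))**2 = -631*(6 + 0)**2/15 = -631/15*6**2 = -631/15*36 = -7572/5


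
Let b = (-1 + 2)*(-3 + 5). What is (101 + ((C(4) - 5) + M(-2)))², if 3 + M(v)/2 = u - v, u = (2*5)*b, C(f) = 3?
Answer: 18769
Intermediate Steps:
b = 2 (b = 1*2 = 2)
u = 20 (u = (2*5)*2 = 10*2 = 20)
M(v) = 34 - 2*v (M(v) = -6 + 2*(20 - v) = -6 + (40 - 2*v) = 34 - 2*v)
(101 + ((C(4) - 5) + M(-2)))² = (101 + ((3 - 5) + (34 - 2*(-2))))² = (101 + (-2 + (34 + 4)))² = (101 + (-2 + 38))² = (101 + 36)² = 137² = 18769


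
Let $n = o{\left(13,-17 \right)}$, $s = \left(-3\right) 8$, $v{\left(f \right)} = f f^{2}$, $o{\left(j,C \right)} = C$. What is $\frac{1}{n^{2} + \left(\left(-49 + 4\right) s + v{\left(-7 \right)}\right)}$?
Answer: $\frac{1}{1026} \approx 0.00097466$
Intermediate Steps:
$v{\left(f \right)} = f^{3}$
$s = -24$
$n = -17$
$\frac{1}{n^{2} + \left(\left(-49 + 4\right) s + v{\left(-7 \right)}\right)} = \frac{1}{\left(-17\right)^{2} + \left(\left(-49 + 4\right) \left(-24\right) + \left(-7\right)^{3}\right)} = \frac{1}{289 - -737} = \frac{1}{289 + \left(1080 - 343\right)} = \frac{1}{289 + 737} = \frac{1}{1026}$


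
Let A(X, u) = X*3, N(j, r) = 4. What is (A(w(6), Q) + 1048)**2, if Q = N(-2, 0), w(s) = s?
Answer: 1136356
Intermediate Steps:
Q = 4
A(X, u) = 3*X
(A(w(6), Q) + 1048)**2 = (3*6 + 1048)**2 = (18 + 1048)**2 = 1066**2 = 1136356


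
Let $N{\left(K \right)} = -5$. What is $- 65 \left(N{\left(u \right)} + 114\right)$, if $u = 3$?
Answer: $-7085$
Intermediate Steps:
$- 65 \left(N{\left(u \right)} + 114\right) = - 65 \left(-5 + 114\right) = \left(-65\right) 109 = -7085$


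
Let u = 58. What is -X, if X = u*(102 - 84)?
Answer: -1044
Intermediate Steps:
X = 1044 (X = 58*(102 - 84) = 58*18 = 1044)
-X = -1*1044 = -1044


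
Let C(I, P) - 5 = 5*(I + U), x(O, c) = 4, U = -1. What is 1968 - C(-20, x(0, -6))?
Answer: 2068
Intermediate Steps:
C(I, P) = 5*I (C(I, P) = 5 + 5*(I - 1) = 5 + 5*(-1 + I) = 5 + (-5 + 5*I) = 5*I)
1968 - C(-20, x(0, -6)) = 1968 - 5*(-20) = 1968 - 1*(-100) = 1968 + 100 = 2068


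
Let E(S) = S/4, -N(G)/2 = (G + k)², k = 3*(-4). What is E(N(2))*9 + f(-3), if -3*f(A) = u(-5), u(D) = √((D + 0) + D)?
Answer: -450 - I*√10/3 ≈ -450.0 - 1.0541*I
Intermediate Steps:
k = -12
u(D) = √2*√D (u(D) = √(D + D) = √(2*D) = √2*√D)
f(A) = -I*√10/3 (f(A) = -√2*√(-5)/3 = -√2*I*√5/3 = -I*√10/3)
N(G) = -2*(-12 + G)² (N(G) = -2*(G - 12)² = -2*(-12 + G)²)
E(S) = S/4 (E(S) = S*(¼) = S/4)
E(N(2))*9 + f(-3) = ((-2*(-12 + 2)²)/4)*9 - I*√10/3 = ((-2*(-10)²)/4)*9 - I*√10/3 = ((-2*100)/4)*9 - I*√10/3 = ((¼)*(-200))*9 - I*√10/3 = -50*9 - I*√10/3 = -450 - I*√10/3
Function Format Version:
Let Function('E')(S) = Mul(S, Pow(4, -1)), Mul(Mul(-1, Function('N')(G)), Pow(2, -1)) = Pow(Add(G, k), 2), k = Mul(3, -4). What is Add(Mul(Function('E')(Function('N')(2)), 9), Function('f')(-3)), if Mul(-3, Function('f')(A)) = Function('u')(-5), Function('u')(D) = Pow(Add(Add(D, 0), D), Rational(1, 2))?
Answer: Add(-450, Mul(Rational(-1, 3), I, Pow(10, Rational(1, 2)))) ≈ Add(-450.00, Mul(-1.0541, I))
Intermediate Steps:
k = -12
Function('u')(D) = Mul(Pow(2, Rational(1, 2)), Pow(D, Rational(1, 2))) (Function('u')(D) = Pow(Add(D, D), Rational(1, 2)) = Pow(Mul(2, D), Rational(1, 2)) = Mul(Pow(2, Rational(1, 2)), Pow(D, Rational(1, 2))))
Function('f')(A) = Mul(Rational(-1, 3), I, Pow(10, Rational(1, 2))) (Function('f')(A) = Mul(Rational(-1, 3), Mul(Pow(2, Rational(1, 2)), Pow(-5, Rational(1, 2)))) = Mul(Rational(-1, 3), Mul(Pow(2, Rational(1, 2)), Mul(I, Pow(5, Rational(1, 2))))) = Mul(Rational(-1, 3), Mul(I, Pow(10, Rational(1, 2)))) = Mul(Rational(-1, 3), I, Pow(10, Rational(1, 2))))
Function('N')(G) = Mul(-2, Pow(Add(-12, G), 2)) (Function('N')(G) = Mul(-2, Pow(Add(G, -12), 2)) = Mul(-2, Pow(Add(-12, G), 2)))
Function('E')(S) = Mul(Rational(1, 4), S) (Function('E')(S) = Mul(S, Rational(1, 4)) = Mul(Rational(1, 4), S))
Add(Mul(Function('E')(Function('N')(2)), 9), Function('f')(-3)) = Add(Mul(Mul(Rational(1, 4), Mul(-2, Pow(Add(-12, 2), 2))), 9), Mul(Rational(-1, 3), I, Pow(10, Rational(1, 2)))) = Add(Mul(Mul(Rational(1, 4), Mul(-2, Pow(-10, 2))), 9), Mul(Rational(-1, 3), I, Pow(10, Rational(1, 2)))) = Add(Mul(Mul(Rational(1, 4), Mul(-2, 100)), 9), Mul(Rational(-1, 3), I, Pow(10, Rational(1, 2)))) = Add(Mul(Mul(Rational(1, 4), -200), 9), Mul(Rational(-1, 3), I, Pow(10, Rational(1, 2)))) = Add(Mul(-50, 9), Mul(Rational(-1, 3), I, Pow(10, Rational(1, 2)))) = Add(-450, Mul(Rational(-1, 3), I, Pow(10, Rational(1, 2))))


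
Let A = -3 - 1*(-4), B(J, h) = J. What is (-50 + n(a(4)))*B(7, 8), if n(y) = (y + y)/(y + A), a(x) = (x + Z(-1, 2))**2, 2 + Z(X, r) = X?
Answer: -343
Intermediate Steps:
Z(X, r) = -2 + X
a(x) = (-3 + x)**2 (a(x) = (x + (-2 - 1))**2 = (x - 3)**2 = (-3 + x)**2)
A = 1 (A = -3 + 4 = 1)
n(y) = 2*y/(1 + y) (n(y) = (y + y)/(y + 1) = (2*y)/(1 + y) = 2*y/(1 + y))
(-50 + n(a(4)))*B(7, 8) = (-50 + 2*(-3 + 4)**2/(1 + (-3 + 4)**2))*7 = (-50 + 2*1**2/(1 + 1**2))*7 = (-50 + 2*1/(1 + 1))*7 = (-50 + 2*1/2)*7 = (-50 + 2*1*(1/2))*7 = (-50 + 1)*7 = -49*7 = -343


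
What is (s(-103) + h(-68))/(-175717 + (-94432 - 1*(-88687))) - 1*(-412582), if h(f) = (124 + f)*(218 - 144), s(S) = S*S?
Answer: 74867940131/181462 ≈ 4.1258e+5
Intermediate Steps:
s(S) = S**2
h(f) = 9176 + 74*f (h(f) = (124 + f)*74 = 9176 + 74*f)
(s(-103) + h(-68))/(-175717 + (-94432 - 1*(-88687))) - 1*(-412582) = ((-103)**2 + (9176 + 74*(-68)))/(-175717 + (-94432 - 1*(-88687))) - 1*(-412582) = (10609 + (9176 - 5032))/(-175717 + (-94432 + 88687)) + 412582 = (10609 + 4144)/(-175717 - 5745) + 412582 = 14753/(-181462) + 412582 = 14753*(-1/181462) + 412582 = -14753/181462 + 412582 = 74867940131/181462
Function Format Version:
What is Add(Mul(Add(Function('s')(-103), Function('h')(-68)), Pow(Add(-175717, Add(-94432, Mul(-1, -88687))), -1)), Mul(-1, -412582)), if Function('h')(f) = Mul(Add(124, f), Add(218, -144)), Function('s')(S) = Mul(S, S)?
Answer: Rational(74867940131, 181462) ≈ 4.1258e+5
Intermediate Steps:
Function('s')(S) = Pow(S, 2)
Function('h')(f) = Add(9176, Mul(74, f)) (Function('h')(f) = Mul(Add(124, f), 74) = Add(9176, Mul(74, f)))
Add(Mul(Add(Function('s')(-103), Function('h')(-68)), Pow(Add(-175717, Add(-94432, Mul(-1, -88687))), -1)), Mul(-1, -412582)) = Add(Mul(Add(Pow(-103, 2), Add(9176, Mul(74, -68))), Pow(Add(-175717, Add(-94432, Mul(-1, -88687))), -1)), Mul(-1, -412582)) = Add(Mul(Add(10609, Add(9176, -5032)), Pow(Add(-175717, Add(-94432, 88687)), -1)), 412582) = Add(Mul(Add(10609, 4144), Pow(Add(-175717, -5745), -1)), 412582) = Add(Mul(14753, Pow(-181462, -1)), 412582) = Add(Mul(14753, Rational(-1, 181462)), 412582) = Add(Rational(-14753, 181462), 412582) = Rational(74867940131, 181462)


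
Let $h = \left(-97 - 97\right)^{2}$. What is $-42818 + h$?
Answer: $-5182$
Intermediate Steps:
$h = 37636$ ($h = \left(-194\right)^{2} = 37636$)
$-42818 + h = -42818 + 37636 = -5182$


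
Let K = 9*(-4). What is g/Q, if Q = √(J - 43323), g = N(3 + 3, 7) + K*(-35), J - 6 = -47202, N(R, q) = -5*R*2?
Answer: -400*I*√90519/30173 ≈ -3.9885*I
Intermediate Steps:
N(R, q) = -10*R
K = -36
J = -47196 (J = 6 - 47202 = -47196)
g = 1200 (g = -10*(3 + 3) - 36*(-35) = -10*6 + 1260 = -60 + 1260 = 1200)
Q = I*√90519 (Q = √(-47196 - 43323) = √(-90519) = I*√90519 ≈ 300.86*I)
g/Q = 1200/((I*√90519)) = 1200*(-I*√90519/90519) = -400*I*√90519/30173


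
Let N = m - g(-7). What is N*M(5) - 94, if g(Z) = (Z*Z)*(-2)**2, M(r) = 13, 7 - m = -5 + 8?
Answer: -2590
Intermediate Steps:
m = 4 (m = 7 - (-5 + 8) = 7 - 1*3 = 7 - 3 = 4)
g(Z) = 4*Z**2 (g(Z) = Z**2*4 = 4*Z**2)
N = -192 (N = 4 - 4*(-7)**2 = 4 - 4*49 = 4 - 1*196 = 4 - 196 = -192)
N*M(5) - 94 = -192*13 - 94 = -2496 - 94 = -2590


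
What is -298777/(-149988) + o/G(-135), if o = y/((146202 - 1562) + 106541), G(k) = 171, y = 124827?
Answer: 1427975290667/715808580732 ≈ 1.9949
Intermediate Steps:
o = 41609/83727 (o = 124827/((146202 - 1562) + 106541) = 124827/(144640 + 106541) = 124827/251181 = 124827*(1/251181) = 41609/83727 ≈ 0.49696)
-298777/(-149988) + o/G(-135) = -298777/(-149988) + (41609/83727)/171 = -298777*(-1/149988) + (41609/83727)*(1/171) = 298777/149988 + 41609/14317317 = 1427975290667/715808580732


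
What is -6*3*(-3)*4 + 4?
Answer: 220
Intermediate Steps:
-6*3*(-3)*4 + 4 = -(-54)*4 + 4 = -6*(-36) + 4 = 216 + 4 = 220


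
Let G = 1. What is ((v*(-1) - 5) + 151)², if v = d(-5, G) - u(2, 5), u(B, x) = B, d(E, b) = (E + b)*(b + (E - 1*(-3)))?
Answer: 20736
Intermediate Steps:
d(E, b) = (E + b)*(3 + E + b) (d(E, b) = (E + b)*(b + (E + 3)) = (E + b)*(b + (3 + E)) = (E + b)*(3 + E + b))
v = 2 (v = ((-5)² + 1² + 3*(-5) + 3*1 + 2*(-5)*1) - 1*2 = (25 + 1 - 15 + 3 - 10) - 2 = 4 - 2 = 2)
((v*(-1) - 5) + 151)² = ((2*(-1) - 5) + 151)² = ((-2 - 5) + 151)² = (-7 + 151)² = 144² = 20736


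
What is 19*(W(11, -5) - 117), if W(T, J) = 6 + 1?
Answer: -2090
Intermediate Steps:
W(T, J) = 7
19*(W(11, -5) - 117) = 19*(7 - 117) = 19*(-110) = -2090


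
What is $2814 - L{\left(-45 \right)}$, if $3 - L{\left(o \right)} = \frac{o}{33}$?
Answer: $\frac{30906}{11} \approx 2809.6$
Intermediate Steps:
$L{\left(o \right)} = 3 - \frac{o}{33}$
$2814 - L{\left(-45 \right)} = 2814 - \left(3 - - \frac{15}{11}\right) = 2814 - \left(3 + \frac{15}{11}\right) = 2814 - \frac{48}{11} = \frac{30906}{11}$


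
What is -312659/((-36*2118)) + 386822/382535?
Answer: 149097414421/29167528680 ≈ 5.1118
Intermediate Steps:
-312659/((-36*2118)) + 386822/382535 = -312659/(-76248) + 386822*(1/382535) = -312659*(-1/76248) + 386822/382535 = 312659/76248 + 386822/382535 = 149097414421/29167528680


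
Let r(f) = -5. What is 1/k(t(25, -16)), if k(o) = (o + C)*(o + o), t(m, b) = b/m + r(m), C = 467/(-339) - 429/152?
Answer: 5367500/595763681 ≈ 0.0090095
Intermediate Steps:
C = -216415/51528 (C = 467*(-1/339) - 429*1/152 = -467/339 - 429/152 = -216415/51528 ≈ -4.2000)
t(m, b) = -5 + b/m (t(m, b) = b/m - 5 = -5 + b/m)
k(o) = 2*o*(-216415/51528 + o) (k(o) = (o - 216415/51528)*(o + o) = (-216415/51528 + o)*(2*o) = 2*o*(-216415/51528 + o))
1/k(t(25, -16)) = 1/((-5 - 16/25)*(-216415 + 51528*(-5 - 16/25))/25764) = 1/((1/25764)*(-141/25)*(-216415 + 51528*(-141/25))) = 1/((1/25764)*(-141/25)*(-216415 - 7265448/25)) = 1/((1/25764)*(-141/25)*(-12675823/25)) = 1/(595763681/5367500) = 5367500/595763681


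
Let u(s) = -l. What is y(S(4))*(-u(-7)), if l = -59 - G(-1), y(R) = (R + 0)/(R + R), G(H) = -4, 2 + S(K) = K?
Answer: -55/2 ≈ -27.500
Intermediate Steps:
S(K) = -2 + K
y(R) = ½ (y(R) = R/((2*R)) = R*(1/(2*R)) = ½)
l = -55 (l = -59 - 1*(-4) = -59 + 4 = -55)
u(s) = 55 (u(s) = -1*(-55) = 55)
y(S(4))*(-u(-7)) = (-1*55)/2 = (½)*(-55) = -55/2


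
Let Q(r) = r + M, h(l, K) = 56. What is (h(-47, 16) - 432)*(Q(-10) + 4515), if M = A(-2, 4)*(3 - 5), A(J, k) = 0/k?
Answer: -1693880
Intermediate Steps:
A(J, k) = 0
M = 0 (M = 0*(3 - 5) = 0*(-2) = 0)
Q(r) = r (Q(r) = r + 0 = r)
(h(-47, 16) - 432)*(Q(-10) + 4515) = (56 - 432)*(-10 + 4515) = -376*4505 = -1693880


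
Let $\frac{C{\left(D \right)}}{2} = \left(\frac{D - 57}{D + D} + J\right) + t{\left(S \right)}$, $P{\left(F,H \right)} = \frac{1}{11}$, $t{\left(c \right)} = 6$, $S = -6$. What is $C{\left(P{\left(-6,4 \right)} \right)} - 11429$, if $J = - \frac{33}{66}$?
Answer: $-12044$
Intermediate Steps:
$P{\left(F,H \right)} = \frac{1}{11}$
$J = - \frac{1}{2}$ ($J = \left(-33\right) \frac{1}{66} = - \frac{1}{2} \approx -0.5$)
$C{\left(D \right)} = 11 + \frac{-57 + D}{D}$ ($C{\left(D \right)} = 2 \left(\left(\frac{D - 57}{D + D} - \frac{1}{2}\right) + 6\right) = 2 \left(\left(\frac{-57 + D}{2 D} - \frac{1}{2}\right) + 6\right) = 2 \left(\left(- \frac{1}{2} + \frac{-57 + D}{2 D}\right) + 6\right) = 2 \left(\frac{11}{2} + \frac{-57 + D}{2 D}\right) = 11 + \frac{-57 + D}{D}$)
$C{\left(P{\left(-6,4 \right)} \right)} - 11429 = \left(12 - 57 \frac{1}{\frac{1}{11}}\right) - 11429 = \left(12 - 627\right) - 11429 = -615 - 11429 = -12044$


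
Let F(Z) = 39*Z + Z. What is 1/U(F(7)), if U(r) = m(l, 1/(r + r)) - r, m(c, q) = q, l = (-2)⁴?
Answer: -560/156799 ≈ -0.0035715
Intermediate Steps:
l = 16
F(Z) = 40*Z
U(r) = 1/(2*r) - r (U(r) = 1/(r + r) - r = 1/(2*r) - r)
1/U(F(7)) = 1/(1/(2*((40*7))) - 40*7) = 1/((½)/280 - 1*280) = 1/((½)*(1/280) - 280) = 1/(1/560 - 280) = 1/(-156799/560) = -560/156799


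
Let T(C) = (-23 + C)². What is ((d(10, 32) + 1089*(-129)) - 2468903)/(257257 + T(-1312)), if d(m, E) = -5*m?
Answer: -1304717/1019741 ≈ -1.2795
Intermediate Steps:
((d(10, 32) + 1089*(-129)) - 2468903)/(257257 + T(-1312)) = ((-5*10 + 1089*(-129)) - 2468903)/(257257 + (-23 - 1312)²) = ((-50 - 140481) - 2468903)/(257257 + (-1335)²) = (-140531 - 2468903)/(257257 + 1782225) = -2609434/2039482 = -2609434*1/2039482 = -1304717/1019741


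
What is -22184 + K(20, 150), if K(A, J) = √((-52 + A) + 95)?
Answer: -22184 + 3*√7 ≈ -22176.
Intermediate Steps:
K(A, J) = √(43 + A)
-22184 + K(20, 150) = -22184 + √(43 + 20) = -22184 + √63 = -22184 + 3*√7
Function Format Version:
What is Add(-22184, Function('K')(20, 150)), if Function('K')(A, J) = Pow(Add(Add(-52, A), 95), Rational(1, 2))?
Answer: Add(-22184, Mul(3, Pow(7, Rational(1, 2)))) ≈ -22176.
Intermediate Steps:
Function('K')(A, J) = Pow(Add(43, A), Rational(1, 2))
Add(-22184, Function('K')(20, 150)) = Add(-22184, Pow(Add(43, 20), Rational(1, 2))) = Add(-22184, Pow(63, Rational(1, 2))) = Add(-22184, Mul(3, Pow(7, Rational(1, 2))))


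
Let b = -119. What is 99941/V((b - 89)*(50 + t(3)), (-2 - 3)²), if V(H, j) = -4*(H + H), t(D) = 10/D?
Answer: 299823/266240 ≈ 1.1261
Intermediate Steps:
V(H, j) = -8*H
99941/V((b - 89)*(50 + t(3)), (-2 - 3)²) = 99941/((-8*(-119 - 89)*(50 + 10/3))) = 99941/((-(-1664)*(50 + 10*(⅓)))) = 99941/((-(-1664)*(50 + 10/3))) = 99941/((-(-1664)*160/3)) = 99941/((-8*(-33280/3))) = 99941/(266240/3) = 99941*(3/266240) = 299823/266240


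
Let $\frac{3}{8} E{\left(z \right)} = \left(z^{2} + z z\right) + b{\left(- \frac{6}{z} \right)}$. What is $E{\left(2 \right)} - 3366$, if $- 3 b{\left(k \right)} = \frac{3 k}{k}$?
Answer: $- \frac{10042}{3} \approx -3347.3$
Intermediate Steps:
$b{\left(k \right)} = -1$ ($b{\left(k \right)} = - \frac{3 k \frac{1}{k}}{3} = \left(- \frac{1}{3}\right) 3 = -1$)
$E{\left(z \right)} = - \frac{8}{3} + \frac{16 z^{2}}{3}$ ($E{\left(z \right)} = \frac{8 \left(\left(z^{2} + z z\right) - 1\right)}{3} = \frac{8 \left(\left(z^{2} + z^{2}\right) - 1\right)}{3} = \frac{8 \left(2 z^{2} - 1\right)}{3} = \frac{8 \left(-1 + 2 z^{2}\right)}{3} = - \frac{8}{3} + \frac{16 z^{2}}{3}$)
$E{\left(2 \right)} - 3366 = \left(- \frac{8}{3} + \frac{16 \cdot 2^{2}}{3}\right) - 3366 = \left(- \frac{8}{3} + \frac{16}{3} \cdot 4\right) - 3366 = \left(- \frac{8}{3} + \frac{64}{3}\right) - 3366 = \frac{56}{3} - 3366 = - \frac{10042}{3}$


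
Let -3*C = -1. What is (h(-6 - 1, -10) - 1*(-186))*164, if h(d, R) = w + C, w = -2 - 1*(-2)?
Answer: 91676/3 ≈ 30559.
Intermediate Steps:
C = ⅓ (C = -⅓*(-1) = ⅓ ≈ 0.33333)
w = 0 (w = -2 + 2 = 0)
h(d, R) = ⅓ (h(d, R) = 0 + ⅓ = ⅓)
(h(-6 - 1, -10) - 1*(-186))*164 = (⅓ - 1*(-186))*164 = (⅓ + 186)*164 = (559/3)*164 = 91676/3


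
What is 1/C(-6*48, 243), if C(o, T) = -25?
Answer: -1/25 ≈ -0.040000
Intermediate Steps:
1/C(-6*48, 243) = 1/(-25) = -1/25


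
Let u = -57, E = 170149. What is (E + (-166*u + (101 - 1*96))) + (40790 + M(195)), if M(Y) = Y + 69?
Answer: 220670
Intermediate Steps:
M(Y) = 69 + Y
(E + (-166*u + (101 - 1*96))) + (40790 + M(195)) = (170149 + (-166*(-57) + (101 - 1*96))) + (40790 + (69 + 195)) = (170149 + (9462 + (101 - 96))) + (40790 + 264) = (170149 + (9462 + 5)) + 41054 = (170149 + 9467) + 41054 = 179616 + 41054 = 220670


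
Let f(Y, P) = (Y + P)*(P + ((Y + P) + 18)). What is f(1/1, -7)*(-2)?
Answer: 60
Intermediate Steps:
f(Y, P) = (P + Y)*(18 + Y + 2*P) (f(Y, P) = (P + Y)*(P + ((P + Y) + 18)) = (P + Y)*(P + (18 + P + Y)) = (P + Y)*(18 + Y + 2*P))
f(1/1, -7)*(-2) = ((1/1)² + 2*(-7)² + 18*(-7) + 18/1 + 3*(-7)/1)*(-2) = (1² + 2*49 - 126 + 18*1 + 3*(-7)*1)*(-2) = (1 + 98 - 126 + 18 - 21)*(-2) = -30*(-2) = 60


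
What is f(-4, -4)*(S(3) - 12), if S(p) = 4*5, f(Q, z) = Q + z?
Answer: -64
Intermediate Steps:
S(p) = 20
f(-4, -4)*(S(3) - 12) = (-4 - 4)*(20 - 12) = -8*8 = -64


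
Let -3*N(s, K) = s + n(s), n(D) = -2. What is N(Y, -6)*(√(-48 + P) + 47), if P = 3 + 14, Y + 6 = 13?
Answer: -235/3 - 5*I*√31/3 ≈ -78.333 - 9.2796*I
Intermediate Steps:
Y = 7 (Y = -6 + 13 = 7)
P = 17
N(s, K) = ⅔ - s/3 (N(s, K) = -(s - 2)/3 = -(-2 + s)/3 = ⅔ - s/3)
N(Y, -6)*(√(-48 + P) + 47) = (⅔ - ⅓*7)*(√(-48 + 17) + 47) = (⅔ - 7/3)*(√(-31) + 47) = -5*(I*√31 + 47)/3 = -5*(47 + I*√31)/3 = -235/3 - 5*I*√31/3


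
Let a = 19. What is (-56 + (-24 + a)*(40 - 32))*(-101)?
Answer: 9696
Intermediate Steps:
(-56 + (-24 + a)*(40 - 32))*(-101) = (-56 + (-24 + 19)*(40 - 32))*(-101) = (-56 - 5*8)*(-101) = (-56 - 40)*(-101) = -96*(-101) = 9696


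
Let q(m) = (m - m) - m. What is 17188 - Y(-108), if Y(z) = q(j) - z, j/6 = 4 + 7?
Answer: 17146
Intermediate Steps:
j = 66 (j = 6*(4 + 7) = 6*11 = 66)
q(m) = -m (q(m) = 0 - m = -m)
Y(z) = -66 - z (Y(z) = -1*66 - z = -66 - z)
17188 - Y(-108) = 17188 - (-66 - 1*(-108)) = 17188 - (-66 + 108) = 17188 - 1*42 = 17188 - 42 = 17146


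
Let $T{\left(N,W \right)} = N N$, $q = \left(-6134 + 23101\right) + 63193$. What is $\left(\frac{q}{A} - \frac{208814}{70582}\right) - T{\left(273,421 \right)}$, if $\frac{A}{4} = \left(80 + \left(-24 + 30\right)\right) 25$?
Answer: $- \frac{565445356226}{7587565} \approx -74523.0$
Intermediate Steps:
$A = 8600$ ($A = 4 \left(80 + \left(-24 + 30\right)\right) 25 = 4 \left(80 + 6\right) 25 = 4 \cdot 86 \cdot 25 = 4 \cdot 2150 = 8600$)
$q = 80160$ ($q = 16967 + 63193 = 80160$)
$T{\left(N,W \right)} = N^{2}$
$\left(\frac{q}{A} - \frac{208814}{70582}\right) - T{\left(273,421 \right)} = \left(\frac{80160}{8600} - \frac{208814}{70582}\right) - 273^{2} = \left(80160 \cdot \frac{1}{8600} - \frac{104407}{35291}\right) - 74529 = \left(\frac{2004}{215} - \frac{104407}{35291}\right) - 74529 = \frac{48275659}{7587565} - 74529 = - \frac{565445356226}{7587565}$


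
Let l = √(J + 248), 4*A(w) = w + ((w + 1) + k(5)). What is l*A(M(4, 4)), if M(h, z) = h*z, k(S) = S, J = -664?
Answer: 38*I*√26 ≈ 193.76*I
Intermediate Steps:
A(w) = 3/2 + w/2 (A(w) = (w + ((w + 1) + 5))/4 = (w + ((1 + w) + 5))/4 = (w + (6 + w))/4 = (6 + 2*w)/4 = 3/2 + w/2)
l = 4*I*√26 (l = √(-664 + 248) = √(-416) = 4*I*√26 ≈ 20.396*I)
l*A(M(4, 4)) = (4*I*√26)*(3/2 + (4*4)/2) = (4*I*√26)*(3/2 + (½)*16) = (4*I*√26)*(3/2 + 8) = (4*I*√26)*(19/2) = 38*I*√26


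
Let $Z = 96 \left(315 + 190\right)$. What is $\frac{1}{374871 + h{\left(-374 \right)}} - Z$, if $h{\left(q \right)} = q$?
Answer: $- \frac{18155614559}{374497} \approx -48480.0$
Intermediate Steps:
$Z = 48480$ ($Z = 96 \cdot 505 = 48480$)
$\frac{1}{374871 + h{\left(-374 \right)}} - Z = \frac{1}{374871 - 374} - 48480 = \frac{1}{374497} - 48480 = - \frac{18155614559}{374497}$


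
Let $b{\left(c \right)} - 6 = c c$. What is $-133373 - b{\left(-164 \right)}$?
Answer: $-160275$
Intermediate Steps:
$b{\left(c \right)} = 6 + c^{2}$ ($b{\left(c \right)} = 6 + c c = 6 + c^{2}$)
$-133373 - b{\left(-164 \right)} = -133373 - \left(6 + \left(-164\right)^{2}\right) = -133373 - \left(6 + 26896\right) = -133373 - 26902 = -160275$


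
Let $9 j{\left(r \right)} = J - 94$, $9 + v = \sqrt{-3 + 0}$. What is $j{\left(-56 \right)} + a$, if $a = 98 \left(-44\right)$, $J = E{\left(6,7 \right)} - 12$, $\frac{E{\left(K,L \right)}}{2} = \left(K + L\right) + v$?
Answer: $- \frac{38906}{9} + \frac{2 i \sqrt{3}}{9} \approx -4322.9 + 0.3849 i$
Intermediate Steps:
$v = -9 + i \sqrt{3}$ ($v = -9 + \sqrt{-3 + 0} = -9 + \sqrt{-3} = -9 + i \sqrt{3} \approx -9.0 + 1.732 i$)
$E{\left(K,L \right)} = -18 + 2 K + 2 L + 2 i \sqrt{3}$ ($E{\left(K,L \right)} = 2 \left(\left(K + L\right) - \left(9 - i \sqrt{3}\right)\right) = 2 \left(-9 + K + L + i \sqrt{3}\right) = -18 + 2 K + 2 L + 2 i \sqrt{3}$)
$J = -4 + 2 i \sqrt{3}$ ($J = \left(-18 + 2 \cdot 6 + 2 \cdot 7 + 2 i \sqrt{3}\right) - 12 = \left(-18 + 12 + 14 + 2 i \sqrt{3}\right) - 12 = \left(8 + 2 i \sqrt{3}\right) - 12 = -4 + 2 i \sqrt{3} \approx -4.0 + 3.4641 i$)
$j{\left(r \right)} = - \frac{98}{9} + \frac{2 i \sqrt{3}}{9}$ ($j{\left(r \right)} = \frac{\left(-4 + 2 i \sqrt{3}\right) - 94}{9} = \frac{-98 + 2 i \sqrt{3}}{9} = - \frac{98}{9} + \frac{2 i \sqrt{3}}{9}$)
$a = -4312$
$j{\left(-56 \right)} + a = \left(- \frac{98}{9} + \frac{2 i \sqrt{3}}{9}\right) - 4312 = - \frac{38906}{9} + \frac{2 i \sqrt{3}}{9}$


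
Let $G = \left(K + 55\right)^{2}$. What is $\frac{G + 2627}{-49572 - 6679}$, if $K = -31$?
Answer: $- \frac{3203}{56251} \approx -0.056941$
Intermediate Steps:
$G = 576$ ($G = \left(-31 + 55\right)^{2} = 24^{2} = 576$)
$\frac{G + 2627}{-49572 - 6679} = \frac{576 + 2627}{-49572 - 6679} = \frac{3203}{-56251} = 3203 \left(- \frac{1}{56251}\right) = - \frac{3203}{56251}$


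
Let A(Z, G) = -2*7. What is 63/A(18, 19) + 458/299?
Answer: -1775/598 ≈ -2.9682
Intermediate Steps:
A(Z, G) = -14
63/A(18, 19) + 458/299 = 63/(-14) + 458/299 = 63*(-1/14) + 458*(1/299) = -9/2 + 458/299 = -1775/598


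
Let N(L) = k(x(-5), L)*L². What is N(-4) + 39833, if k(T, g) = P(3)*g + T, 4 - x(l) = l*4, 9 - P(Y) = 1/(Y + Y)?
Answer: 118955/3 ≈ 39652.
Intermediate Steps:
P(Y) = 9 - 1/(2*Y) (P(Y) = 9 - 1/(Y + Y) = 9 - 1/(2*Y))
x(l) = 4 - 4*l (x(l) = 4 - l*4 = 4 - 4*l)
k(T, g) = T + 53*g/6 (k(T, g) = (9 - ½/3)*g + T = (9 - ½*⅓)*g + T = (9 - ⅙)*g + T = 53*g/6 + T = T + 53*g/6)
N(L) = L²*(24 + 53*L/6) (N(L) = ((4 - 4*(-5)) + 53*L/6)*L² = ((4 + 20) + 53*L/6)*L² = (24 + 53*L/6)*L² = L²*(24 + 53*L/6))
N(-4) + 39833 = (⅙)*(-4)²*(144 + 53*(-4)) + 39833 = (⅙)*16*(144 - 212) + 39833 = (⅙)*16*(-68) + 39833 = -544/3 + 39833 = 118955/3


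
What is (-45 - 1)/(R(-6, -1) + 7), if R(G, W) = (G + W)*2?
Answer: 46/7 ≈ 6.5714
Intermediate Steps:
R(G, W) = 2*G + 2*W
(-45 - 1)/(R(-6, -1) + 7) = (-45 - 1)/((2*(-6) + 2*(-1)) + 7) = -46/((-12 - 2) + 7) = -46/(-14 + 7) = -46/(-7) = -46*(-⅐) = 46/7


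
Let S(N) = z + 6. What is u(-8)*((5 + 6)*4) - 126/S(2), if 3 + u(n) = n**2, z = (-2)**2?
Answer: 13357/5 ≈ 2671.4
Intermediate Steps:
z = 4
S(N) = 10 (S(N) = 4 + 6 = 10)
u(n) = -3 + n**2
u(-8)*((5 + 6)*4) - 126/S(2) = (-3 + (-8)**2)*((5 + 6)*4) - 126/10 = (-3 + 64)*(11*4) - 126*1/10 = 61*44 - 63/5 = 2684 - 63/5 = 13357/5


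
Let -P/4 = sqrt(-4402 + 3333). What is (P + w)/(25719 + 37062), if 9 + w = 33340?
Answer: 33331/62781 - 4*I*sqrt(1069)/62781 ≈ 0.53091 - 0.0020831*I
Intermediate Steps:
w = 33331 (w = -9 + 33340 = 33331)
P = -4*I*sqrt(1069) (P = -4*sqrt(-4402 + 3333) = -4*I*sqrt(1069) ≈ -130.78*I)
(P + w)/(25719 + 37062) = (-4*I*sqrt(1069) + 33331)/(25719 + 37062) = (33331 - 4*I*sqrt(1069))/62781 = (33331 - 4*I*sqrt(1069))*(1/62781) = 33331/62781 - 4*I*sqrt(1069)/62781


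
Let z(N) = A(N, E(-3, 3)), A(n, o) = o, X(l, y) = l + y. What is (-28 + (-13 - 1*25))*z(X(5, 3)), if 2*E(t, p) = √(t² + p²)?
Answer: -99*√2 ≈ -140.01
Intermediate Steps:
E(t, p) = √(p² + t²)/2 (E(t, p) = √(t² + p²)/2 = √(p² + t²)/2)
z(N) = 3*√2/2 (z(N) = √(3² + (-3)²)/2 = √(9 + 9)/2 = √18/2 = (3*√2)/2 = 3*√2/2)
(-28 + (-13 - 1*25))*z(X(5, 3)) = (-28 + (-13 - 1*25))*(3*√2/2) = (-28 + (-13 - 25))*(3*√2/2) = (-28 - 38)*(3*√2/2) = -99*√2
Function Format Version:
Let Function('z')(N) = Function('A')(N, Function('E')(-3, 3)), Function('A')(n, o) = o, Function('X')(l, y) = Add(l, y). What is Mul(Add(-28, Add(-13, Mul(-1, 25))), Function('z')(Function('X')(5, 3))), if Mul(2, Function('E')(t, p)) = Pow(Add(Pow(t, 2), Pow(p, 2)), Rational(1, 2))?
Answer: Mul(-99, Pow(2, Rational(1, 2))) ≈ -140.01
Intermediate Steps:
Function('E')(t, p) = Mul(Rational(1, 2), Pow(Add(Pow(p, 2), Pow(t, 2)), Rational(1, 2))) (Function('E')(t, p) = Mul(Rational(1, 2), Pow(Add(Pow(t, 2), Pow(p, 2)), Rational(1, 2))) = Mul(Rational(1, 2), Pow(Add(Pow(p, 2), Pow(t, 2)), Rational(1, 2))))
Function('z')(N) = Mul(Rational(3, 2), Pow(2, Rational(1, 2))) (Function('z')(N) = Mul(Rational(1, 2), Pow(Add(Pow(3, 2), Pow(-3, 2)), Rational(1, 2))) = Mul(Rational(1, 2), Pow(Add(9, 9), Rational(1, 2))) = Mul(Rational(1, 2), Pow(18, Rational(1, 2))) = Mul(Rational(1, 2), Mul(3, Pow(2, Rational(1, 2)))) = Mul(Rational(3, 2), Pow(2, Rational(1, 2))))
Mul(Add(-28, Add(-13, Mul(-1, 25))), Function('z')(Function('X')(5, 3))) = Mul(Add(-28, Add(-13, Mul(-1, 25))), Mul(Rational(3, 2), Pow(2, Rational(1, 2)))) = Mul(Add(-28, Add(-13, -25)), Mul(Rational(3, 2), Pow(2, Rational(1, 2)))) = Mul(Add(-28, -38), Mul(Rational(3, 2), Pow(2, Rational(1, 2)))) = Mul(-66, Mul(Rational(3, 2), Pow(2, Rational(1, 2)))) = Mul(-99, Pow(2, Rational(1, 2)))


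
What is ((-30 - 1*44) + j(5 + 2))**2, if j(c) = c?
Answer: 4489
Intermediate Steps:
((-30 - 1*44) + j(5 + 2))**2 = ((-30 - 1*44) + (5 + 2))**2 = ((-30 - 44) + 7)**2 = (-74 + 7)**2 = (-67)**2 = 4489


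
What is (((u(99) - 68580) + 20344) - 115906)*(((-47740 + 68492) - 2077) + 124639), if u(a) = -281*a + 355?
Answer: -27459822284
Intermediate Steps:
u(a) = 355 - 281*a
(((u(99) - 68580) + 20344) - 115906)*(((-47740 + 68492) - 2077) + 124639) = ((((355 - 281*99) - 68580) + 20344) - 115906)*(((-47740 + 68492) - 2077) + 124639) = ((((355 - 27819) - 68580) + 20344) - 115906)*((20752 - 2077) + 124639) = (((-27464 - 68580) + 20344) - 115906)*(18675 + 124639) = ((-96044 + 20344) - 115906)*143314 = (-75700 - 115906)*143314 = -191606*143314 = -27459822284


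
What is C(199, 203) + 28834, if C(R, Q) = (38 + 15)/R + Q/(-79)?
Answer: 453263104/15721 ≈ 28832.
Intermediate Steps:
C(R, Q) = 53/R - Q/79 (C(R, Q) = 53/R + Q*(-1/79) = 53/R - Q/79)
C(199, 203) + 28834 = (53/199 - 1/79*203) + 28834 = (53*(1/199) - 203/79) + 28834 = (53/199 - 203/79) + 28834 = -36210/15721 + 28834 = 453263104/15721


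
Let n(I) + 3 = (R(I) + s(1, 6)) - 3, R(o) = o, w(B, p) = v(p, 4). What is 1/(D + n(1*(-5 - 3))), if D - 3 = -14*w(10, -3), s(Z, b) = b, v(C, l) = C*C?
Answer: -1/131 ≈ -0.0076336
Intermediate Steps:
v(C, l) = C**2
w(B, p) = p**2
n(I) = I (n(I) = -3 + ((I + 6) - 3) = -3 + ((6 + I) - 3) = -3 + (3 + I) = I)
D = -123 (D = 3 - 14*(-3)**2 = 3 - 14*9 = 3 - 126 = -123)
1/(D + n(1*(-5 - 3))) = 1/(-123 + 1*(-5 - 3)) = 1/(-123 + 1*(-8)) = 1/(-123 - 8) = 1/(-131) = -1/131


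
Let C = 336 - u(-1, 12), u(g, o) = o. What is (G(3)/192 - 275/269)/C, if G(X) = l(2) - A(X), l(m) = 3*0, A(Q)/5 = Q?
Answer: -2105/619776 ≈ -0.0033964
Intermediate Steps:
A(Q) = 5*Q
l(m) = 0
G(X) = -5*X (G(X) = 0 - 5*X = -5*X)
C = 324 (C = 336 - 1*12 = 336 - 12 = 324)
(G(3)/192 - 275/269)/C = (-5*3/192 - 275/269)/324 = (-15*1/192 - 275*1/269)*(1/324) = (-5/64 - 275/269)*(1/324) = -18945/17216*1/324 = -2105/619776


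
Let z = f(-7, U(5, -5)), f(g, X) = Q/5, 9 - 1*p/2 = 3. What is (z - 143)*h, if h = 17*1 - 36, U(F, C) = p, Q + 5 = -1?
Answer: 13699/5 ≈ 2739.8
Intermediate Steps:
Q = -6 (Q = -5 - 1 = -6)
p = 12 (p = 18 - 2*3 = 18 - 6 = 12)
U(F, C) = 12
f(g, X) = -6/5
z = -6/5 ≈ -1.2000
h = -19 (h = 17 - 36 = -19)
(z - 143)*h = (-6/5 - 143)*(-19) = -721/5*(-19) = 13699/5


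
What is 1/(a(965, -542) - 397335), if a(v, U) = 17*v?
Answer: -1/380930 ≈ -2.6252e-6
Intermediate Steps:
1/(a(965, -542) - 397335) = 1/(17*965 - 397335) = 1/(16405 - 397335) = 1/(-380930) = -1/380930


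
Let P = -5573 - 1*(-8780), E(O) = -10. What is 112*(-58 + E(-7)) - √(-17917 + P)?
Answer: -7616 - I*√14710 ≈ -7616.0 - 121.28*I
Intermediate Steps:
P = 3207 (P = -5573 + 8780 = 3207)
112*(-58 + E(-7)) - √(-17917 + P) = 112*(-58 - 10) - √(-17917 + 3207) = 112*(-68) - √(-14710) = -7616 - I*√14710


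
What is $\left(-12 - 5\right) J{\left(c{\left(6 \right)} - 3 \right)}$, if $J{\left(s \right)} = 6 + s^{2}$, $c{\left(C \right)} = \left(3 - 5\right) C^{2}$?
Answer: $-95727$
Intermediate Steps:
$c{\left(C \right)} = - 2 C^{2}$ ($c{\left(C \right)} = \left(3 - 5\right) C^{2} = - 2 C^{2}$)
$\left(-12 - 5\right) J{\left(c{\left(6 \right)} - 3 \right)} = \left(-12 - 5\right) \left(6 + \left(- 2 \cdot 6^{2} - 3\right)^{2}\right) = - 17 \left(6 + \left(\left(-2\right) 36 - 3\right)^{2}\right) = - 17 \left(6 + \left(-72 - 3\right)^{2}\right) = - 17 \left(6 + \left(-75\right)^{2}\right) = - 17 \left(6 + 5625\right) = \left(-17\right) 5631 = -95727$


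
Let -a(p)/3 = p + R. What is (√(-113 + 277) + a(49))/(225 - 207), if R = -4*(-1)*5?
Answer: -23/2 + √41/9 ≈ -10.789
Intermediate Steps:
R = 20 (R = 4*5 = 20)
a(p) = -60 - 3*p (a(p) = -3*(p + 20) = -3*(20 + p) = -60 - 3*p)
(√(-113 + 277) + a(49))/(225 - 207) = (√(-113 + 277) + (-60 - 3*49))/(225 - 207) = (√164 + (-60 - 147))/18 = (2*√41 - 207)*(1/18) = (-207 + 2*√41)*(1/18) = -23/2 + √41/9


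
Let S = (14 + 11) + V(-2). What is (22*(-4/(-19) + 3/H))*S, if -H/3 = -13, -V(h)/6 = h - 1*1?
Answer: 67166/247 ≈ 271.93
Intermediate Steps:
V(h) = 6 - 6*h (V(h) = -6*(h - 1*1) = -6*(h - 1) = -6*(-1 + h) = 6 - 6*h)
H = 39 (H = -3*(-13) = 39)
S = 43 (S = (14 + 11) + (6 - 6*(-2)) = 25 + (6 + 12) = 25 + 18 = 43)
(22*(-4/(-19) + 3/H))*S = (22*(-4/(-19) + 3/39))*43 = (22*(-4*(-1/19) + 3*(1/39)))*43 = (22*(4/19 + 1/13))*43 = (22*(71/247))*43 = (1562/247)*43 = 67166/247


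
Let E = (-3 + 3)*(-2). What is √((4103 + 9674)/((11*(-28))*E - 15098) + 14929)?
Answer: √3402851632970/15098 ≈ 122.18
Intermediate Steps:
E = 0 (E = 0*(-2) = 0)
√((4103 + 9674)/((11*(-28))*E - 15098) + 14929) = √((4103 + 9674)/((11*(-28))*0 - 15098) + 14929) = √(13777/(-308*0 - 15098) + 14929) = √(13777/(0 - 15098) + 14929) = √(13777/(-15098) + 14929) = √(13777*(-1/15098) + 14929) = √(-13777/15098 + 14929) = √(225384265/15098) = √3402851632970/15098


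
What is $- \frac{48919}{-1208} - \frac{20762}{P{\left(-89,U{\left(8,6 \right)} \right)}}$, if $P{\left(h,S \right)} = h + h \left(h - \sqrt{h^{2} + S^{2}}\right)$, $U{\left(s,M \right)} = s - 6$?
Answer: $\frac{2995119819}{19459672} - \frac{103810 \sqrt{317}}{16109} \approx 39.178$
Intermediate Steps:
$U{\left(s,M \right)} = -6 + s$
$P{\left(h,S \right)} = h + h \left(h - \sqrt{S^{2} + h^{2}}\right)$
$- \frac{48919}{-1208} - \frac{20762}{P{\left(-89,U{\left(8,6 \right)} \right)}} = - \frac{48919}{-1208} - \frac{20762}{\left(-89\right) \left(1 - 89 - \sqrt{\left(-6 + 8\right)^{2} + \left(-89\right)^{2}}\right)} = \left(-48919\right) \left(- \frac{1}{1208}\right) - \frac{20762}{\left(-89\right) \left(1 - 89 - \sqrt{2^{2} + 7921}\right)} = \frac{48919}{1208} - \frac{20762}{\left(-89\right) \left(1 - 89 - \sqrt{4 + 7921}\right)} = \frac{48919}{1208} - \frac{20762}{\left(-89\right) \left(1 - 89 - \sqrt{7925}\right)} = \frac{48919}{1208} - \frac{20762}{\left(-89\right) \left(1 - 89 - 5 \sqrt{317}\right)} = \frac{48919}{1208} - \frac{20762}{\left(-89\right) \left(-88 - 5 \sqrt{317}\right)} = \frac{48919}{1208} - \frac{20762}{7832 + 445 \sqrt{317}}$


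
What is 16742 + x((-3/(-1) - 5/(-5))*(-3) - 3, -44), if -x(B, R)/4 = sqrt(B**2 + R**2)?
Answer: 16742 - 4*sqrt(2161) ≈ 16556.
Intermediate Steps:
x(B, R) = -4*sqrt(B**2 + R**2)
16742 + x((-3/(-1) - 5/(-5))*(-3) - 3, -44) = 16742 - 4*sqrt(((-3/(-1) - 5/(-5))*(-3) - 3)**2 + (-44)**2) = 16742 - 4*sqrt(((-3*(-1) - 5*(-1/5))*(-3) - 3)**2 + 1936) = 16742 - 4*sqrt(((3 + 1)*(-3) - 3)**2 + 1936) = 16742 - 4*sqrt((4*(-3) - 3)**2 + 1936) = 16742 - 4*sqrt((-12 - 3)**2 + 1936) = 16742 - 4*sqrt((-15)**2 + 1936) = 16742 - 4*sqrt(225 + 1936) = 16742 - 4*sqrt(2161)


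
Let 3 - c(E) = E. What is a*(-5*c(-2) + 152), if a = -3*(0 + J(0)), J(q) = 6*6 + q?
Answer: -13716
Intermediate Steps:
c(E) = 3 - E
J(q) = 36 + q
a = -108 (a = -3*(0 + (36 + 0)) = -3*(0 + 36) = -3*36 = -108)
a*(-5*c(-2) + 152) = -108*(-5*(3 - 1*(-2)) + 152) = -108*(-5*(3 + 2) + 152) = -108*(-5*5 + 152) = -108*(-25 + 152) = -108*127 = -13716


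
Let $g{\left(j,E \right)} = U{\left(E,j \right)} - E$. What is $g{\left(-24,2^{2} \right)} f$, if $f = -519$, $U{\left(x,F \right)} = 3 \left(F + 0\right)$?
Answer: $39444$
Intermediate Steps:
$U{\left(x,F \right)} = 3 F$
$g{\left(j,E \right)} = - E + 3 j$ ($g{\left(j,E \right)} = 3 j - E = - E + 3 j$)
$g{\left(-24,2^{2} \right)} f = \left(- 2^{2} + 3 \left(-24\right)\right) \left(-519\right) = \left(\left(-1\right) 4 - 72\right) \left(-519\right) = \left(-4 - 72\right) \left(-519\right) = \left(-76\right) \left(-519\right) = 39444$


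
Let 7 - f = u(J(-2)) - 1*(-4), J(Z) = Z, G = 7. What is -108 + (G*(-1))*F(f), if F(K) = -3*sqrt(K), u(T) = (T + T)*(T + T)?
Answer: -108 + 21*I*sqrt(13) ≈ -108.0 + 75.717*I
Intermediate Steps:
u(T) = 4*T**2 (u(T) = (2*T)*(2*T) = 4*T**2)
f = -13 (f = 7 - (4*(-2)**2 - 1*(-4)) = 7 - (4*4 + 4) = 7 - (16 + 4) = 7 - 1*20 = 7 - 20 = -13)
-108 + (G*(-1))*F(f) = -108 + (7*(-1))*(-3*I*sqrt(13)) = -108 - (-21)*I*sqrt(13) = -108 + 21*I*sqrt(13)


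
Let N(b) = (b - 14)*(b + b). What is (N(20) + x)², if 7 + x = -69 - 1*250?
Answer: 7396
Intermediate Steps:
x = -326 (x = -7 + (-69 - 1*250) = -7 + (-69 - 250) = -7 - 319 = -326)
N(b) = 2*b*(-14 + b) (N(b) = (-14 + b)*(2*b) = 2*b*(-14 + b))
(N(20) + x)² = (2*20*(-14 + 20) - 326)² = (2*20*6 - 326)² = (240 - 326)² = (-86)² = 7396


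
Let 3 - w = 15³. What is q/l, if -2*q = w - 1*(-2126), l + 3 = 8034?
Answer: 623/8031 ≈ 0.077574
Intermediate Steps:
w = -3372 (w = 3 - 1*15³ = 3 - 1*3375 = 3 - 3375 = -3372)
l = 8031 (l = -3 + 8034 = 8031)
q = 623 (q = -(-3372 - 1*(-2126))/2 = -(-3372 + 2126)/2 = -½*(-1246) = 623)
q/l = 623/8031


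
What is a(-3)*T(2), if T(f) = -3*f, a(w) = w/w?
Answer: -6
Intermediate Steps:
a(w) = 1
a(-3)*T(2) = 1*(-3*2) = 1*(-6) = -6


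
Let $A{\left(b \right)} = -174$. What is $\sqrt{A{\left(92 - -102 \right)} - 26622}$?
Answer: $2 i \sqrt{6699} \approx 163.69 i$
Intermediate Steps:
$\sqrt{A{\left(92 - -102 \right)} - 26622} = \sqrt{-174 - 26622} = \sqrt{-26796} = 2 i \sqrt{6699}$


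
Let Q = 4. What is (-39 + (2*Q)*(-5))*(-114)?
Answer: 9006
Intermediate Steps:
(-39 + (2*Q)*(-5))*(-114) = (-39 + (2*4)*(-5))*(-114) = (-39 + 8*(-5))*(-114) = (-39 - 40)*(-114) = -79*(-114) = 9006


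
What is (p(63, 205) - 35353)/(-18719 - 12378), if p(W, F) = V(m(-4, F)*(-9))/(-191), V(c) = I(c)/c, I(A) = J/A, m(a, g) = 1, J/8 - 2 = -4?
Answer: 546946247/481101687 ≈ 1.1369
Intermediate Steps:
J = -16 (J = 16 + 8*(-4) = 16 - 32 = -16)
I(A) = -16/A
V(c) = -16/c² (V(c) = (-16/c)/c = -16/c²)
p(W, F) = 16/15471 (p(W, F) = -16/(1*(-9))²/(-191) = -16/(-9)²*(-1/191) = -16*1/81*(-1/191) = -16/81*(-1/191) = 16/15471)
(p(63, 205) - 35353)/(-18719 - 12378) = (16/15471 - 35353)/(-18719 - 12378) = -546946247/15471/(-31097) = -546946247/15471*(-1/31097) = 546946247/481101687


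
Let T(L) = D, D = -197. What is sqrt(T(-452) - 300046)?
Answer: I*sqrt(300243) ≈ 547.94*I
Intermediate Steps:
T(L) = -197
sqrt(T(-452) - 300046) = sqrt(-197 - 300046) = sqrt(-300243) = I*sqrt(300243)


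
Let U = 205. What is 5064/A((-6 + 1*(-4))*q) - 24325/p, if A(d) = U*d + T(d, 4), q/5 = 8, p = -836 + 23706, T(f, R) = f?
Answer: -26502421/23556100 ≈ -1.1251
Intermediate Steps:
p = 22870
q = 40 (q = 5*8 = 40)
A(d) = 206*d (A(d) = 205*d + d = 206*d)
5064/A((-6 + 1*(-4))*q) - 24325/p = 5064/((206*((-6 + 1*(-4))*40))) - 24325/22870 = 5064/((206*((-6 - 4)*40))) - 24325*1/22870 = 5064/((206*(-10*40))) - 4865/4574 = 5064/((206*(-400))) - 4865/4574 = 5064/(-82400) - 4865/4574 = 5064*(-1/82400) - 4865/4574 = -633/10300 - 4865/4574 = -26502421/23556100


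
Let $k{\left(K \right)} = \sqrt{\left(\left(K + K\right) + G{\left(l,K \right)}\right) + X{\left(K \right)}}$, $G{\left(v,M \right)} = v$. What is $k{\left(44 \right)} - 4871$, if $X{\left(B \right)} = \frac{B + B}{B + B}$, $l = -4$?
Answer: $-4871 + \sqrt{85} \approx -4861.8$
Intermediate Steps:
$X{\left(B \right)} = 1$ ($X{\left(B \right)} = \frac{2 B}{2 B} = 2 B \frac{1}{2 B} = 1$)
$k{\left(K \right)} = \sqrt{-3 + 2 K}$ ($k{\left(K \right)} = \sqrt{\left(\left(K + K\right) - 4\right) + 1} = \sqrt{\left(2 K - 4\right) + 1} = \sqrt{\left(-4 + 2 K\right) + 1} = \sqrt{-3 + 2 K}$)
$k{\left(44 \right)} - 4871 = \sqrt{-3 + 2 \cdot 44} - 4871 = \sqrt{-3 + 88} - 4871 = \sqrt{85} - 4871 = -4871 + \sqrt{85}$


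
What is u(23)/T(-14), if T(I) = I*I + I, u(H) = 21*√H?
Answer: 3*√23/26 ≈ 0.55336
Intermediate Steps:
T(I) = I + I² (T(I) = I² + I = I + I²)
u(23)/T(-14) = (21*√23)/((-14*(1 - 14))) = (21*√23)/((-14*(-13))) = (21*√23)/182 = (21*√23)*(1/182) = 3*√23/26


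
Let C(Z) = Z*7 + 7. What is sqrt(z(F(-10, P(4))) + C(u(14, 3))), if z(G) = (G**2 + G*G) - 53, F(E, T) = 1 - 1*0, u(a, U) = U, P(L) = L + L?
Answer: I*sqrt(23) ≈ 4.7958*I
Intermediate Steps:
P(L) = 2*L
F(E, T) = 1 (F(E, T) = 1 + 0 = 1)
C(Z) = 7 + 7*Z (C(Z) = 7*Z + 7 = 7 + 7*Z)
z(G) = -53 + 2*G**2 (z(G) = (G**2 + G**2) - 53 = 2*G**2 - 53 = -53 + 2*G**2)
sqrt(z(F(-10, P(4))) + C(u(14, 3))) = sqrt((-53 + 2*1**2) + (7 + 7*3)) = sqrt((-53 + 2*1) + (7 + 21)) = sqrt((-53 + 2) + 28) = sqrt(-51 + 28) = sqrt(-23) = I*sqrt(23)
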